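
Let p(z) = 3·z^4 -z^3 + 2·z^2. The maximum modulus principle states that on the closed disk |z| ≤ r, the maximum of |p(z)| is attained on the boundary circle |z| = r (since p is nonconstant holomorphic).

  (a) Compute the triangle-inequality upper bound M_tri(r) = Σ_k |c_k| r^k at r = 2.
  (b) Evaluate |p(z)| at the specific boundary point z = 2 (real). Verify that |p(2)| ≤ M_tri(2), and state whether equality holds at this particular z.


Coefficients: c_0 = 0, c_1 = 0, c_2 = 2, c_3 = -1, c_4 = 3. Radius r = 2.
Part (a). Triangle bound: M_tri(r) = Σ_k |c_k| r^k
  = |0|·2^0 + |0|·2^1 + |2|·2^2 + |-1|·2^3 + |3|·2^4
  = 0 + 0 + 8 + 8 + 48 = 64.
This bounds M(r) := max_{|z|=r} |p(z)| from above; equality holds iff all terms c_k z^k can be made to align in phase at a single z on |z|=r.
Part (b). At z = 2 (real, on the circle |z| = r):
  p(2) = (0)·2^0 + (0)·2^1 + (2)·2^2 + (-1)·2^3 + (3)·2^4 = 48.
  |p(2)| = 48.
Check: |p(2)| = 48 ≤ 64 = M_tri(2). ✓ Equality does not hold at z = 2 (the coefficients have mixed signs, so the terms do not all align in phase there).

M_tri(2) = 64; |p(2)| = 48; equality at z=2: no.


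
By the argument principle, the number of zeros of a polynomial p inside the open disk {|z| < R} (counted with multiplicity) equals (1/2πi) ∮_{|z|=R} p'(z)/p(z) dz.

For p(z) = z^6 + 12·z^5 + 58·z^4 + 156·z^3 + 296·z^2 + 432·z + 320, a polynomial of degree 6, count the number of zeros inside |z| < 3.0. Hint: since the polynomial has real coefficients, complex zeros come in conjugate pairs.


The zeros of p are: (-3 + 1i), (-3 - 1i), -2, (0 + 2i), (0 - 2i), -4.
Their magnitudes are: 3.162, 3.162, 2, 2, 2, 4.
Zeros with |z| < R = 3.0: -2, (0 + 2i), (0 - 2i).
Count = 3.
By the argument principle, (1/2πi) ∮_{|z|=R} p'(z)/p(z) dz equals exactly this count.

Number of zeros inside |z| < 3.0: 3.


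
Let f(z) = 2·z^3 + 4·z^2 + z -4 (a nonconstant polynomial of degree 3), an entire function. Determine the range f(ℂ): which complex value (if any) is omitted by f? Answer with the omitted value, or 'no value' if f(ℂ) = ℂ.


Little Picard bounds the complement of f(ℂ) to at most one point.
For every w ∈ ℂ, the equation p(z) − w = 0 is a nonconstant polynomial in z and hence has at least one root by the fundamental theorem of algebra. So p is surjective onto ℂ, omitting no value.

Omitted value: no value.


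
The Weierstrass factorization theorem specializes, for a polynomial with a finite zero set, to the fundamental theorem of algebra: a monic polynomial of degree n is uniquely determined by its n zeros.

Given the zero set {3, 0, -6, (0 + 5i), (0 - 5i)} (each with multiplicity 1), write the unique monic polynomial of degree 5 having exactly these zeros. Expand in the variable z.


The polynomial is p(z) = ∏_{α ∈ S} (z − α), where S = {3, 0, -6, (0 + 5i), (0 - 5i)}.
Expanding the product yields: p(z) = z^5 + 3·z^4 + 7·z^3 + 75·z^2 -450·z.
Note conjugate pairs combine to real quadratics: (z − (0+5i))(z − (0−5i)) = z² + 25.
The resulting polynomial has degree 5 and real coefficients as required.

p(z) = z^5 + 3·z^4 + 7·z^3 + 75·z^2 -450·z.


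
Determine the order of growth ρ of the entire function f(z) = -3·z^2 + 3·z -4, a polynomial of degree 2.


|f(z)| ≤ Σ|c_k|·r^k = O(r^2) as r → ∞. Polynomial growth is O(e^{r^ε}) for every ε > 0 (since r^2/e^{r^ε} → 0), so ρ ≤ ε for all ε > 0, i.e. ρ = 0. Every nonconstant polynomial has order 0.
Therefore ρ = 0.

Order ρ = 0.


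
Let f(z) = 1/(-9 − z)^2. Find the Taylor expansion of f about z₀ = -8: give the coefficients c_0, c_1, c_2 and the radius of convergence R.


Let w = z − z₀, so z = z₀ + w.
Then -9 − z = -9 − (z₀ + w) = (-9 − z₀) − w = -1 − w.
f(z) = 1/(-1 − w)^2 = (1/(-1)^2) · (1 − w/(-1))^{−2}.
By the binomial series (1−u)^{−2} = Σ_{n≥0} C(n+1, 1) u^n for |u|<1, with u = w/(-1):
  c_n = C(n+1, 1) / (-1)^(n+2).
  c_0 = 1/(-1)^2 = 1.
  c_1 = 2/(-1)^3 = -2.
  c_2 = 3/(-1)^4 = 3.
The series is valid for |w/d| < 1, i.e. |z − z₀| < |d|.
Radius of convergence: R = |-9 − z₀| = |-1| = 1 (distance from z₀ to the singularity z = -9).

c_0 = 1, c_1 = -2, c_2 = 3; R = 1.


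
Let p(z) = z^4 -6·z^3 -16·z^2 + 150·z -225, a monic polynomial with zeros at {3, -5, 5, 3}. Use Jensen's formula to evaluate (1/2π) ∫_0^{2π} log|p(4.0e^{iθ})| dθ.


Zeros: -5, 3, 3, 5; r = 4.0.
Inside |z| < r: 3, 3. Outside (|z| ≥ r): -5, 5.
p(0) = -225, so log|p(0)| = log(225) = 5.4161.
Apply Jensen: I(r) = log|p(0)| + Σ_k log(r/|z_k|), summed over zeros inside |z| < r.
  log(r/|z_k|) for z_k = 3: log(4.0/3) = 0.2877
  log(r/|z_k|) for z_k = 3: log(4.0/3) = 0.2877
  Outside zeros (-5, 5) contribute nothing to the Jensen sum.
Sum over inside zeros: 0.5754.
I(r) = log|p(0)| + (inside sum) = 5.4161 + 0.5754 = 5.9915.
Note: since some zeros are outside |z| ≤ r, the simplified n·log(r) form does NOT apply — only the inside zeros contribute.

I(r) ≈ 5.9915.


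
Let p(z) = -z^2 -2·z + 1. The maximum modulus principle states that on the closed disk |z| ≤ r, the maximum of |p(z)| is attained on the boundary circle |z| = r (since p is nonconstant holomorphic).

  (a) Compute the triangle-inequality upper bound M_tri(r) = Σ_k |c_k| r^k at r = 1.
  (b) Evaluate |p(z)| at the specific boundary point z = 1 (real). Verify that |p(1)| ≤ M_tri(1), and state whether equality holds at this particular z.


Coefficients: c_0 = 1, c_1 = -2, c_2 = -1. Radius r = 1.
Part (a). Triangle bound: M_tri(r) = Σ_k |c_k| r^k
  = |1|·1^0 + |-2|·1^1 + |-1|·1^2
  = 1 + 2 + 1 = 4.
This bounds M(r) := max_{|z|=r} |p(z)| from above; equality holds iff all terms c_k z^k can be made to align in phase at a single z on |z|=r.
Part (b). At z = 1 (real, on the circle |z| = r):
  p(1) = (1)·1^0 + (-2)·1^1 + (-1)·1^2 = -2.
  |p(1)| = 2.
Check: |p(1)| = 2 ≤ 4 = M_tri(1). ✓ Equality does not hold at z = 1 (the coefficients have mixed signs, so the terms do not all align in phase there).

M_tri(1) = 4; |p(1)| = 2; equality at z=1: no.


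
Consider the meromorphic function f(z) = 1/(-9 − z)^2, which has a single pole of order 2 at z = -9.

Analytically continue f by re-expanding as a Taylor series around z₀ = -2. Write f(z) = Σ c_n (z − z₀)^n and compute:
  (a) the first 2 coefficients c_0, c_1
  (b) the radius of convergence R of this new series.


Let w = z − z₀, so z = z₀ + w.
Then -9 − z = -9 − (z₀ + w) = (-9 − z₀) − w = -7 − w.
f(z) = 1/(-7 − w)^2 = (1/(-7)^2) · (1 − w/(-7))^{−2}.
By the binomial series (1−u)^{−2} = Σ_{n≥0} C(n+1, 1) u^n for |u|<1, with u = w/(-7):
  c_n = C(n+1, 1) / (-7)^(n+2).
  c_0 = 1/(-7)^2 = 1/49.
  c_1 = 2/(-7)^3 = -2/343.
The series is valid for |w/d| < 1, i.e. |z − z₀| < |d|.
Radius of convergence: R = |-9 − z₀| = |-7| = 7 (distance from z₀ to the singularity z = -9).

c_0 = 1/49, c_1 = -2/343; R = 7.


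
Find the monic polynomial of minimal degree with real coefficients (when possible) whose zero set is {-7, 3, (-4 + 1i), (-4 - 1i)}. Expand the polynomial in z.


The polynomial is p(z) = ∏_{α ∈ S} (z − α), where S = {-7, 3, (-4 + 1i), (-4 - 1i)}.
Expanding the product yields: p(z) = z^4 + 12·z^3 + 28·z^2 -100·z -357.
Note conjugate pairs combine to real quadratics: (z − (-4+1i))(z − (-4−1i)) = z² + 8z + 17.
The resulting polynomial has degree 4 and real coefficients as required.

p(z) = z^4 + 12·z^3 + 28·z^2 -100·z -357.


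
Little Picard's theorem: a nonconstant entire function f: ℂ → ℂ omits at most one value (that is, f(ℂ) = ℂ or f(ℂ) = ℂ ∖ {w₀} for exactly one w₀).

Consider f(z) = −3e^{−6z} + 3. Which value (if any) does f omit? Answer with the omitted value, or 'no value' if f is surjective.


Little Picard bounds the complement of f(ℂ) to at most one point.
e^{−6z} is never zero on ℂ, so -3·e^{−6z} takes every value in ℂ ∖ {0}. Adding 3 shifts the range to ℂ ∖ {3}. Thus f omits exactly the value 3.

Omitted value: 3.


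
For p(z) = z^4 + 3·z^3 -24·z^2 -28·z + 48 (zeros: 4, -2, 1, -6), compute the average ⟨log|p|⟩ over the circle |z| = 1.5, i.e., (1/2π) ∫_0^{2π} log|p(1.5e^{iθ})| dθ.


Zeros: -6, -2, 1, 4; r = 1.5.
Inside |z| < r: 1. Outside (|z| ≥ r): -6, -2, 4.
p(0) = 48, so log|p(0)| = log(48) = 3.8712.
Apply Jensen: I(r) = log|p(0)| + Σ_k log(r/|z_k|), summed over zeros inside |z| < r.
  log(r/|z_k|) for z_k = 1: log(1.5/1) = 0.4055
  Outside zeros (-6, -2, 4) contribute nothing to the Jensen sum.
Sum over inside zeros: 0.4055.
I(r) = log|p(0)| + (inside sum) = 3.8712 + 0.4055 = 4.2767.
Note: since some zeros are outside |z| ≤ r, the simplified n·log(r) form does NOT apply — only the inside zeros contribute.

I(r) ≈ 4.2767.


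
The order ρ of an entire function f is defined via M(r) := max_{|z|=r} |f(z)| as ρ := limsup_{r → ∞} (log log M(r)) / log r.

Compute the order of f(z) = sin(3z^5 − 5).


Write sin(w) = (e^{iw} ± e^{−iw})/(2 or 2i), so |sin(w)| ≤ e^{|w|}. With w = 3z^5 − 5, |w| ≤ 3r^5 + 5 on |z|=r, giving M(r) ≤ e^{3r^5 + 5} and ρ ≤ 5. For the lower bound, choose z on |z|=r with 3z^5 purely imaginary of modulus 3r^5; then |sin(3z^5 − 5)| grows like e^{3r^5}/2, so ρ ≥ 5. Hence ρ = 5.
Therefore ρ = 5.

Order ρ = 5.


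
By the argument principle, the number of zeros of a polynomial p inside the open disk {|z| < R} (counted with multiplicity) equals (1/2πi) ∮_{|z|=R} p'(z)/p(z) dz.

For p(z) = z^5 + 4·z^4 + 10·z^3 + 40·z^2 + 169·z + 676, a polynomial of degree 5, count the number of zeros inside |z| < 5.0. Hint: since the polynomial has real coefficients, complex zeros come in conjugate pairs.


The zeros of p are: (-2 + 3i), (-2 - 3i), (2 + 3i), (2 - 3i), -4.
Their magnitudes are: 3.606, 3.606, 3.606, 3.606, 4.
Zeros with |z| < R = 5.0: (-2 + 3i), (-2 - 3i), (2 + 3i), (2 - 3i), -4.
Count = 5.
By the argument principle, (1/2πi) ∮_{|z|=R} p'(z)/p(z) dz equals exactly this count.

Number of zeros inside |z| < 5.0: 5.


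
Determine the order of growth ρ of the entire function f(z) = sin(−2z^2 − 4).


Write sin(w) = (e^{iw} ± e^{−iw})/(2 or 2i), so |sin(w)| ≤ e^{|w|}. With w = −2z^2 − 4, |w| ≤ 2r^2 + 4 on |z|=r, giving M(r) ≤ e^{2r^2 + 4} and ρ ≤ 2. For the lower bound, choose z on |z|=r with -2z^2 purely imaginary of modulus 2r^2; then |sin(−2z^2 − 4)| grows like e^{2r^2}/2, so ρ ≥ 2. Hence ρ = 2.
Therefore ρ = 2.

Order ρ = 2.


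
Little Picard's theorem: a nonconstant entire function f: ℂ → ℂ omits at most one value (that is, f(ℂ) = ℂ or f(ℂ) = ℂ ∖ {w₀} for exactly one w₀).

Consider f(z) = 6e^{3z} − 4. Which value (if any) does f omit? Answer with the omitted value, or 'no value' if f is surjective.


Little Picard bounds the complement of f(ℂ) to at most one point.
e^{3z} is never zero on ℂ, so 6·e^{3z} takes every value in ℂ ∖ {0}. Adding -4 shifts the range to ℂ ∖ {-4}. Thus f omits exactly the value -4.

Omitted value: -4.


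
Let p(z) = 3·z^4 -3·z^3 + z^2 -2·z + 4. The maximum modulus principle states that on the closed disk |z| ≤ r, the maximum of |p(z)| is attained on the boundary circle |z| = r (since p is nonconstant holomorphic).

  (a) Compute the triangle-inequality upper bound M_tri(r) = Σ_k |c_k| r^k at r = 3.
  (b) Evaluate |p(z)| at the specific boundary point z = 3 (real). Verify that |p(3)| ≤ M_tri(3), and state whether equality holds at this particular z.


Coefficients: c_0 = 4, c_1 = -2, c_2 = 1, c_3 = -3, c_4 = 3. Radius r = 3.
Part (a). Triangle bound: M_tri(r) = Σ_k |c_k| r^k
  = |4|·3^0 + |-2|·3^1 + |1|·3^2 + |-3|·3^3 + |3|·3^4
  = 4 + 6 + 9 + 81 + 243 = 343.
This bounds M(r) := max_{|z|=r} |p(z)| from above; equality holds iff all terms c_k z^k can be made to align in phase at a single z on |z|=r.
Part (b). At z = 3 (real, on the circle |z| = r):
  p(3) = (4)·3^0 + (-2)·3^1 + (1)·3^2 + (-3)·3^3 + (3)·3^4 = 169.
  |p(3)| = 169.
Check: |p(3)| = 169 ≤ 343 = M_tri(3). ✓ Equality does not hold at z = 3 (the coefficients have mixed signs, so the terms do not all align in phase there).

M_tri(3) = 343; |p(3)| = 169; equality at z=3: no.


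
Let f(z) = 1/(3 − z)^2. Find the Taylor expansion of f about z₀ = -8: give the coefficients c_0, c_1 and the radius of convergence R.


Let w = z − z₀, so z = z₀ + w.
Then 3 − z = 3 − (z₀ + w) = (3 − z₀) − w = 11 − w.
f(z) = 1/(11 − w)^2 = (1/(11)^2) · (1 − w/(11))^{−2}.
By the binomial series (1−u)^{−2} = Σ_{n≥0} C(n+1, 1) u^n for |u|<1, with u = w/(11):
  c_n = C(n+1, 1) / (11)^(n+2).
  c_0 = 1/(11)^2 = 1/121.
  c_1 = 2/(11)^3 = 2/1331.
The series is valid for |w/d| < 1, i.e. |z − z₀| < |d|.
Radius of convergence: R = |3 − z₀| = |11| = 11 (distance from z₀ to the singularity z = 3).

c_0 = 1/121, c_1 = 2/1331; R = 11.


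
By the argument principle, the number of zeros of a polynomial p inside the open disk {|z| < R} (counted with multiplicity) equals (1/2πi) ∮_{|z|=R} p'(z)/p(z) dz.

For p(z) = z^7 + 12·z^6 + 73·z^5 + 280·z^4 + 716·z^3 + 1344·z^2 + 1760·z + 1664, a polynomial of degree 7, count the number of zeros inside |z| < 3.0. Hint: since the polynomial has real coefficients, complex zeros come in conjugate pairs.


The zeros of p are: -4, (0 + 2i), (0 - 2i), (-2 + 3i), (-2 - 3i), (-2 + 2i), (-2 - 2i).
Their magnitudes are: 4, 2, 2, 3.606, 3.606, 2.828, 2.828.
Zeros with |z| < R = 3.0: (0 + 2i), (0 - 2i), (-2 + 2i), (-2 - 2i).
Count = 4.
By the argument principle, (1/2πi) ∮_{|z|=R} p'(z)/p(z) dz equals exactly this count.

Number of zeros inside |z| < 3.0: 4.


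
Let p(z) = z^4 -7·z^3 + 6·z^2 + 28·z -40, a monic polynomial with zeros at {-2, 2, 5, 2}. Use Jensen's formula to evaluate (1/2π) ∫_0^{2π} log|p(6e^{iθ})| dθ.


Zeros: -2, 2, 2, 5; r = 6.
Inside |z| < r: -2, 2, 2, 5. Outside (|z| ≥ r): ∅.
p(0) = -40, so log|p(0)| = log(40) = 3.6889.
Apply Jensen: I(r) = log|p(0)| + Σ_k log(r/|z_k|), summed over zeros inside |z| < r.
  log(r/|z_k|) for z_k = -2: log(6/2) = 1.0986
  log(r/|z_k|) for z_k = 2: log(6/2) = 1.0986
  log(r/|z_k|) for z_k = 5: log(6/5) = 0.1823
  log(r/|z_k|) for z_k = 2: log(6/2) = 1.0986
Sum over inside zeros: 3.4782.
I(r) = log|p(0)| + (inside sum) = 3.6889 + 3.4782 = 7.1670.
Closed form (all zeros inside, monic): I(r) = n·log(r) = 4·log(6) = 7.1670. ✓

I(r) ≈ 7.1670.


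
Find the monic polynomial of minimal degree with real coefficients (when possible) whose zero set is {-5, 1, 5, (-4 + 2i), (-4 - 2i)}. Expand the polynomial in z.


The polynomial is p(z) = ∏_{α ∈ S} (z − α), where S = {-5, 1, 5, (-4 + 2i), (-4 - 2i)}.
Expanding the product yields: p(z) = z^5 + 7·z^4 -13·z^3 -195·z^2 -300·z + 500.
Note conjugate pairs combine to real quadratics: (z − (-4+2i))(z − (-4−2i)) = z² + 8z + 20.
The resulting polynomial has degree 5 and real coefficients as required.

p(z) = z^5 + 7·z^4 -13·z^3 -195·z^2 -300·z + 500.


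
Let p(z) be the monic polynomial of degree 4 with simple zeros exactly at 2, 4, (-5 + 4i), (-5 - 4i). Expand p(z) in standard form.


The polynomial is p(z) = ∏_{α ∈ S} (z − α), where S = {2, 4, (-5 + 4i), (-5 - 4i)}.
Expanding the product yields: p(z) = z^4 + 4·z^3 -11·z^2 -166·z + 328.
Note conjugate pairs combine to real quadratics: (z − (-5+4i))(z − (-5−4i)) = z² + 10z + 41.
The resulting polynomial has degree 4 and real coefficients as required.

p(z) = z^4 + 4·z^3 -11·z^2 -166·z + 328.


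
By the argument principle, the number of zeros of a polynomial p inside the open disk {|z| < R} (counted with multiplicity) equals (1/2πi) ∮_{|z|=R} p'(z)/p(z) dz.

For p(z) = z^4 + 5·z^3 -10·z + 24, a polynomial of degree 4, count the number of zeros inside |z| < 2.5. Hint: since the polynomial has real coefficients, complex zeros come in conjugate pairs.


The zeros of p are: -4, (1 + 1i), (1 - 1i), -3.
Their magnitudes are: 4, 1.414, 1.414, 3.
Zeros with |z| < R = 2.5: (1 + 1i), (1 - 1i).
Count = 2.
By the argument principle, (1/2πi) ∮_{|z|=R} p'(z)/p(z) dz equals exactly this count.

Number of zeros inside |z| < 2.5: 2.


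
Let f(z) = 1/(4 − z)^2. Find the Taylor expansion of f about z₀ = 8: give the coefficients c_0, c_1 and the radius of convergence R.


Let w = z − z₀, so z = z₀ + w.
Then 4 − z = 4 − (z₀ + w) = (4 − z₀) − w = -4 − w.
f(z) = 1/(-4 − w)^2 = (1/(-4)^2) · (1 − w/(-4))^{−2}.
By the binomial series (1−u)^{−2} = Σ_{n≥0} C(n+1, 1) u^n for |u|<1, with u = w/(-4):
  c_n = C(n+1, 1) / (-4)^(n+2).
  c_0 = 1/(-4)^2 = 1/16.
  c_1 = 2/(-4)^3 = -1/32.
The series is valid for |w/d| < 1, i.e. |z − z₀| < |d|.
Radius of convergence: R = |4 − z₀| = |-4| = 4 (distance from z₀ to the singularity z = 4).

c_0 = 1/16, c_1 = -1/32; R = 4.


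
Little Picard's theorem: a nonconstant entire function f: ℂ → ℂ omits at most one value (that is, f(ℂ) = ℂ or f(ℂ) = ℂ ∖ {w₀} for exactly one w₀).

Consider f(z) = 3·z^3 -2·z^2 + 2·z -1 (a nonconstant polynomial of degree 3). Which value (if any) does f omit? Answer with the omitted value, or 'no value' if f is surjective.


Little Picard bounds the complement of f(ℂ) to at most one point.
For every w ∈ ℂ, the equation p(z) − w = 0 is a nonconstant polynomial in z and hence has at least one root by the fundamental theorem of algebra. So p is surjective onto ℂ, omitting no value.

Omitted value: no value.


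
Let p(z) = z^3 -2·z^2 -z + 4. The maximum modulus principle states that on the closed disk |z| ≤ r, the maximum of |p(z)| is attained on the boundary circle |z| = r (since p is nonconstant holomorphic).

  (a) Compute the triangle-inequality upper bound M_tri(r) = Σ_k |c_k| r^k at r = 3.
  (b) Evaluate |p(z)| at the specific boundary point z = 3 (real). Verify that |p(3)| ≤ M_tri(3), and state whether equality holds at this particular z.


Coefficients: c_0 = 4, c_1 = -1, c_2 = -2, c_3 = 1. Radius r = 3.
Part (a). Triangle bound: M_tri(r) = Σ_k |c_k| r^k
  = |4|·3^0 + |-1|·3^1 + |-2|·3^2 + |1|·3^3
  = 4 + 3 + 18 + 27 = 52.
This bounds M(r) := max_{|z|=r} |p(z)| from above; equality holds iff all terms c_k z^k can be made to align in phase at a single z on |z|=r.
Part (b). At z = 3 (real, on the circle |z| = r):
  p(3) = (4)·3^0 + (-1)·3^1 + (-2)·3^2 + (1)·3^3 = 10.
  |p(3)| = 10.
Check: |p(3)| = 10 ≤ 52 = M_tri(3). ✓ Equality does not hold at z = 3 (the coefficients have mixed signs, so the terms do not all align in phase there).

M_tri(3) = 52; |p(3)| = 10; equality at z=3: no.


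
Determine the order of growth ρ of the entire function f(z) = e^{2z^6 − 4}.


|e^{2z^6 − 4}| = e^{Re(2·z^6) + -4} ≤ e^{2|z|^6 + -4} = e^{2r^6 + -4} on |z| = r, so ρ ≤ 6. Choosing z on |z|=r so that 2·z^6 is real positive (always possible by picking arg z appropriately) gives |f(z)| = e^{2r^6 + -4}, matching the bound. The additive constant -4 does not affect log log M(r) ~ 6·log r. Hence ρ = 6.
Therefore ρ = 6.

Order ρ = 6.


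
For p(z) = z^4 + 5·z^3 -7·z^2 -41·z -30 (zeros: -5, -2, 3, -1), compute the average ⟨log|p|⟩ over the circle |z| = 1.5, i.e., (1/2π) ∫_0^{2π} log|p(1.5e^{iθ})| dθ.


Zeros: -5, -2, -1, 3; r = 1.5.
Inside |z| < r: -1. Outside (|z| ≥ r): -5, -2, 3.
p(0) = -30, so log|p(0)| = log(30) = 3.4012.
Apply Jensen: I(r) = log|p(0)| + Σ_k log(r/|z_k|), summed over zeros inside |z| < r.
  log(r/|z_k|) for z_k = -1: log(1.5/1) = 0.4055
  Outside zeros (-5, -2, 3) contribute nothing to the Jensen sum.
Sum over inside zeros: 0.4055.
I(r) = log|p(0)| + (inside sum) = 3.4012 + 0.4055 = 3.8067.
Note: since some zeros are outside |z| ≤ r, the simplified n·log(r) form does NOT apply — only the inside zeros contribute.

I(r) ≈ 3.8067.


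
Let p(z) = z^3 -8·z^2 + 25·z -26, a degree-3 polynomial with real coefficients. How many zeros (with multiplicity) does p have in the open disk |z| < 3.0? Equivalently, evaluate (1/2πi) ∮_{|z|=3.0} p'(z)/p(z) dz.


The zeros of p are: 2, (3 + 2i), (3 - 2i).
Their magnitudes are: 2, 3.606, 3.606.
Zeros with |z| < R = 3.0: 2.
Count = 1.
By the argument principle, (1/2πi) ∮_{|z|=R} p'(z)/p(z) dz equals exactly this count.

Number of zeros inside |z| < 3.0: 1.


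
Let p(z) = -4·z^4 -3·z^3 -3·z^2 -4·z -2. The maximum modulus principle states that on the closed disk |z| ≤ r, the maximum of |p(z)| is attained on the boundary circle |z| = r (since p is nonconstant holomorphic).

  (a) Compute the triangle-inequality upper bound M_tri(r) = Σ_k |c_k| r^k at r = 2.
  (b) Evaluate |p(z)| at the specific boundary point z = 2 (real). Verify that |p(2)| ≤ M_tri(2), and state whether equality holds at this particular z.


Coefficients: c_0 = -2, c_1 = -4, c_2 = -3, c_3 = -3, c_4 = -4. Radius r = 2.
Part (a). Triangle bound: M_tri(r) = Σ_k |c_k| r^k
  = |-2|·2^0 + |-4|·2^1 + |-3|·2^2 + |-3|·2^3 + |-4|·2^4
  = 2 + 8 + 12 + 24 + 64 = 110.
This bounds M(r) := max_{|z|=r} |p(z)| from above; equality holds iff all terms c_k z^k can be made to align in phase at a single z on |z|=r.
Part (b). At z = 2 (real, on the circle |z| = r):
  p(2) = (-2)·2^0 + (-4)·2^1 + (-3)·2^2 + (-3)·2^3 + (-4)·2^4 = -110.
  |p(2)| = 110.
Since all nonzero coefficients share the same sign, |p(2)| = 110 = M_tri(2); the triangle bound is attained at z = 2, so in fact M(r) = 110.

M_tri(2) = 110; |p(2)| = 110; equality at z=2: yes.


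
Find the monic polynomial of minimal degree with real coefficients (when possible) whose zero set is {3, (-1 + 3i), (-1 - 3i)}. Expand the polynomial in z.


The polynomial is p(z) = ∏_{α ∈ S} (z − α), where S = {3, (-1 + 3i), (-1 - 3i)}.
Expanding the product yields: p(z) = z^3 -z^2 + 4·z -30.
Note conjugate pairs combine to real quadratics: (z − (-1+3i))(z − (-1−3i)) = z² + 2z + 10.
The resulting polynomial has degree 3 and real coefficients as required.

p(z) = z^3 -z^2 + 4·z -30.


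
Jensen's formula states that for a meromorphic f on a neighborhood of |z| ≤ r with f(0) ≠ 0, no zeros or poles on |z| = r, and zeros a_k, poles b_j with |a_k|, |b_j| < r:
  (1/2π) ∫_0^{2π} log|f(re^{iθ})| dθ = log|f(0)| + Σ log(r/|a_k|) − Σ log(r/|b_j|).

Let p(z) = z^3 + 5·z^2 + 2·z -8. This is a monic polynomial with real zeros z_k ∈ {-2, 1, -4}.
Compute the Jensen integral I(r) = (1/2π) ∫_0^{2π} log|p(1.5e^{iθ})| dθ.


Zeros: -4, -2, 1; r = 1.5.
Inside |z| < r: 1. Outside (|z| ≥ r): -4, -2.
p(0) = -8, so log|p(0)| = log(8) = 2.0794.
Apply Jensen: I(r) = log|p(0)| + Σ_k log(r/|z_k|), summed over zeros inside |z| < r.
  log(r/|z_k|) for z_k = 1: log(1.5/1) = 0.4055
  Outside zeros (-4, -2) contribute nothing to the Jensen sum.
Sum over inside zeros: 0.4055.
I(r) = log|p(0)| + (inside sum) = 2.0794 + 0.4055 = 2.4849.
Note: since some zeros are outside |z| ≤ r, the simplified n·log(r) form does NOT apply — only the inside zeros contribute.

I(r) ≈ 2.4849.


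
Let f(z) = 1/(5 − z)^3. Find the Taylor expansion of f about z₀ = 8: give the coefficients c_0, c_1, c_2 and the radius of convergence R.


Let w = z − z₀, so z = z₀ + w.
Then 5 − z = 5 − (z₀ + w) = (5 − z₀) − w = -3 − w.
f(z) = 1/(-3 − w)^3 = (1/(-3)^3) · (1 − w/(-3))^{−3}.
By the binomial series (1−u)^{−3} = Σ_{n≥0} C(n+2, 2) u^n for |u|<1, with u = w/(-3):
  c_n = C(n+2, 2) / (-3)^(n+3).
  c_0 = 1/(-3)^3 = -1/27.
  c_1 = 3/(-3)^4 = 1/27.
  c_2 = 6/(-3)^5 = -2/81.
The series is valid for |w/d| < 1, i.e. |z − z₀| < |d|.
Radius of convergence: R = |5 − z₀| = |-3| = 3 (distance from z₀ to the singularity z = 5).

c_0 = -1/27, c_1 = 1/27, c_2 = -2/81; R = 3.


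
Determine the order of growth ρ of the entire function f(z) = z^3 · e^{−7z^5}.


M(r) = max_{|z|=r} |1|·|z|^3·|e^{−7z^5}| = 1·r^3 · e^{7r^5} (the factors attain their maxima compatibly on |z|=r). Then log M(r) = log 1 + 3·log r + 7r^5, dominated by the last term, so log log M(r) ~ 5·log r. The polynomial factor 1z^3 contributes only a log r term and does not affect the order. ρ = 5.
Therefore ρ = 5.

Order ρ = 5.


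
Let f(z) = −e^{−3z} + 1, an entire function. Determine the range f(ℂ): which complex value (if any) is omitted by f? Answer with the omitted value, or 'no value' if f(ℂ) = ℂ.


Little Picard bounds the complement of f(ℂ) to at most one point.
e^{−3z} is never zero on ℂ, so -1·e^{−3z} takes every value in ℂ ∖ {0}. Adding 1 shifts the range to ℂ ∖ {1}. Thus f omits exactly the value 1.

Omitted value: 1.


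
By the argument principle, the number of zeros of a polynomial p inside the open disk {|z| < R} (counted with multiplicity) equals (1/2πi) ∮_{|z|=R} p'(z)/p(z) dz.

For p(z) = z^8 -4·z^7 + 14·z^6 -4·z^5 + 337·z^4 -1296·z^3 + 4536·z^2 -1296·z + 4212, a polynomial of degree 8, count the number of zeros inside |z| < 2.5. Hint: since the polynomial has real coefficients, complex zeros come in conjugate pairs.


The zeros of p are: (2 + 3i), (2 - 3i), (0 + 1i), (0 - 1i), (3 + 3i), (3 - 3i), (-3 + 3i), (-3 - 3i).
Their magnitudes are: 3.606, 3.606, 1, 1, 4.243, 4.243, 4.243, 4.243.
Zeros with |z| < R = 2.5: (0 + 1i), (0 - 1i).
Count = 2.
By the argument principle, (1/2πi) ∮_{|z|=R} p'(z)/p(z) dz equals exactly this count.

Number of zeros inside |z| < 2.5: 2.


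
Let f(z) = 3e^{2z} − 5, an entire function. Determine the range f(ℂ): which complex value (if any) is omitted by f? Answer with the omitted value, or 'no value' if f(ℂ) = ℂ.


Little Picard bounds the complement of f(ℂ) to at most one point.
e^{2z} is never zero on ℂ, so 3·e^{2z} takes every value in ℂ ∖ {0}. Adding -5 shifts the range to ℂ ∖ {-5}. Thus f omits exactly the value -5.

Omitted value: -5.


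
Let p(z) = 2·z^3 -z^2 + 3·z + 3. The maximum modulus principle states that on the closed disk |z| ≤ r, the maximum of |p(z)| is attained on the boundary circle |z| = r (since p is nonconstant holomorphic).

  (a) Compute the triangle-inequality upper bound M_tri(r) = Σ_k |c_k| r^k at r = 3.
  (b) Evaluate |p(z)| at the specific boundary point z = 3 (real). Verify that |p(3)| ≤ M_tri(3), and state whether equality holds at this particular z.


Coefficients: c_0 = 3, c_1 = 3, c_2 = -1, c_3 = 2. Radius r = 3.
Part (a). Triangle bound: M_tri(r) = Σ_k |c_k| r^k
  = |3|·3^0 + |3|·3^1 + |-1|·3^2 + |2|·3^3
  = 3 + 9 + 9 + 54 = 75.
This bounds M(r) := max_{|z|=r} |p(z)| from above; equality holds iff all terms c_k z^k can be made to align in phase at a single z on |z|=r.
Part (b). At z = 3 (real, on the circle |z| = r):
  p(3) = (3)·3^0 + (3)·3^1 + (-1)·3^2 + (2)·3^3 = 57.
  |p(3)| = 57.
Check: |p(3)| = 57 ≤ 75 = M_tri(3). ✓ Equality does not hold at z = 3 (the coefficients have mixed signs, so the terms do not all align in phase there).

M_tri(3) = 75; |p(3)| = 57; equality at z=3: no.


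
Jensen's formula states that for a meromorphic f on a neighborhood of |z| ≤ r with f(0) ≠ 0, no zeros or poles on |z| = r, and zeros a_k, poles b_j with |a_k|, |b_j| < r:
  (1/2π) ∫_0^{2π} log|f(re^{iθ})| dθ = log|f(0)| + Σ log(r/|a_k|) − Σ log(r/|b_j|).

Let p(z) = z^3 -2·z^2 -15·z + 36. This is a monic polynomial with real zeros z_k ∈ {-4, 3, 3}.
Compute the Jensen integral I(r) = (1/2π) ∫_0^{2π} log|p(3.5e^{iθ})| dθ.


Zeros: -4, 3, 3; r = 3.5.
Inside |z| < r: 3, 3. Outside (|z| ≥ r): -4.
p(0) = 36, so log|p(0)| = log(36) = 3.5835.
Apply Jensen: I(r) = log|p(0)| + Σ_k log(r/|z_k|), summed over zeros inside |z| < r.
  log(r/|z_k|) for z_k = 3: log(3.5/3) = 0.1542
  log(r/|z_k|) for z_k = 3: log(3.5/3) = 0.1542
  Outside zeros (-4) contribute nothing to the Jensen sum.
Sum over inside zeros: 0.3083.
I(r) = log|p(0)| + (inside sum) = 3.5835 + 0.3083 = 3.8918.
Note: since some zeros are outside |z| ≤ r, the simplified n·log(r) form does NOT apply — only the inside zeros contribute.

I(r) ≈ 3.8918.


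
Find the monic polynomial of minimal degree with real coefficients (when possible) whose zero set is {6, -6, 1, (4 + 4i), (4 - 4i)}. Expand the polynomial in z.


The polynomial is p(z) = ∏_{α ∈ S} (z − α), where S = {6, -6, 1, (4 + 4i), (4 - 4i)}.
Expanding the product yields: p(z) = z^5 -9·z^4 + 4·z^3 + 292·z^2 -1440·z + 1152.
Note conjugate pairs combine to real quadratics: (z − (4+4i))(z − (4−4i)) = z² − 8z + 32.
The resulting polynomial has degree 5 and real coefficients as required.

p(z) = z^5 -9·z^4 + 4·z^3 + 292·z^2 -1440·z + 1152.


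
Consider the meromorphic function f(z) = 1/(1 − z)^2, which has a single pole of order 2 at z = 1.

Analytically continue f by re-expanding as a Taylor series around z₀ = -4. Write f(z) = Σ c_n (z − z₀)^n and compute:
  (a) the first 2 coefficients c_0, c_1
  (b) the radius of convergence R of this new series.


Let w = z − z₀, so z = z₀ + w.
Then 1 − z = 1 − (z₀ + w) = (1 − z₀) − w = 5 − w.
f(z) = 1/(5 − w)^2 = (1/(5)^2) · (1 − w/(5))^{−2}.
By the binomial series (1−u)^{−2} = Σ_{n≥0} C(n+1, 1) u^n for |u|<1, with u = w/(5):
  c_n = C(n+1, 1) / (5)^(n+2).
  c_0 = 1/(5)^2 = 1/25.
  c_1 = 2/(5)^3 = 2/125.
The series is valid for |w/d| < 1, i.e. |z − z₀| < |d|.
Radius of convergence: R = |1 − z₀| = |5| = 5 (distance from z₀ to the singularity z = 1).

c_0 = 1/25, c_1 = 2/125; R = 5.


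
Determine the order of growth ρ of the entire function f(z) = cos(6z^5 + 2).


Write cos(w) = (e^{iw} ± e^{−iw})/(2 or 2i), so |cos(w)| ≤ e^{|w|}. With w = 6z^5 + 2, |w| ≤ 6r^5 + 2 on |z|=r, giving M(r) ≤ e^{6r^5 + 2} and ρ ≤ 5. For the lower bound, choose z on |z|=r with 6z^5 purely imaginary of modulus 6r^5; then |cos(6z^5 + 2)| grows like e^{6r^5}/2, so ρ ≥ 5. Hence ρ = 5.
Therefore ρ = 5.

Order ρ = 5.


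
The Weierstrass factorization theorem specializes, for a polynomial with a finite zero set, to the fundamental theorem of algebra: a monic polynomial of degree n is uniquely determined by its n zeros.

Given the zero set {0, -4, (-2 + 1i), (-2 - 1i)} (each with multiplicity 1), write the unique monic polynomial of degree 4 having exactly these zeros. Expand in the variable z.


The polynomial is p(z) = ∏_{α ∈ S} (z − α), where S = {0, -4, (-2 + 1i), (-2 - 1i)}.
Expanding the product yields: p(z) = z^4 + 8·z^3 + 21·z^2 + 20·z.
Note conjugate pairs combine to real quadratics: (z − (-2+1i))(z − (-2−1i)) = z² + 4z + 5.
The resulting polynomial has degree 4 and real coefficients as required.

p(z) = z^4 + 8·z^3 + 21·z^2 + 20·z.


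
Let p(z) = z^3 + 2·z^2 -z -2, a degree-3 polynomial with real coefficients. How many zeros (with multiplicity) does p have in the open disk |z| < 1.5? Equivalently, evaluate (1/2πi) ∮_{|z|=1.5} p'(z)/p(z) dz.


The zeros of p are: 1, -2, -1.
Their magnitudes are: 1, 2, 1.
Zeros with |z| < R = 1.5: 1, -1.
Count = 2.
By the argument principle, (1/2πi) ∮_{|z|=R} p'(z)/p(z) dz equals exactly this count.

Number of zeros inside |z| < 1.5: 2.


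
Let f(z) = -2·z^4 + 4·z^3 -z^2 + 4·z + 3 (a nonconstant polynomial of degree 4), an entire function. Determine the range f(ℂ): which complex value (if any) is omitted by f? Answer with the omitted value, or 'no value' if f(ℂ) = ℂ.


Little Picard bounds the complement of f(ℂ) to at most one point.
For every w ∈ ℂ, the equation p(z) − w = 0 is a nonconstant polynomial in z and hence has at least one root by the fundamental theorem of algebra. So p is surjective onto ℂ, omitting no value.

Omitted value: no value.


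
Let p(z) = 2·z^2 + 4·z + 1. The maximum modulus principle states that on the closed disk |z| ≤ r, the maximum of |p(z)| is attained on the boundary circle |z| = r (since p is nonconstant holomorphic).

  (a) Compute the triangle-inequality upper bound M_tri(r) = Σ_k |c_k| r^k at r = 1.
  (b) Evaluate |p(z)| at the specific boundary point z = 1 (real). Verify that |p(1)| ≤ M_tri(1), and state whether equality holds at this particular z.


Coefficients: c_0 = 1, c_1 = 4, c_2 = 2. Radius r = 1.
Part (a). Triangle bound: M_tri(r) = Σ_k |c_k| r^k
  = |1|·1^0 + |4|·1^1 + |2|·1^2
  = 1 + 4 + 2 = 7.
This bounds M(r) := max_{|z|=r} |p(z)| from above; equality holds iff all terms c_k z^k can be made to align in phase at a single z on |z|=r.
Part (b). At z = 1 (real, on the circle |z| = r):
  p(1) = (1)·1^0 + (4)·1^1 + (2)·1^2 = 7.
  |p(1)| = 7.
Since all nonzero coefficients share the same sign, |p(1)| = 7 = M_tri(1); the triangle bound is attained at z = 1, so in fact M(r) = 7.

M_tri(1) = 7; |p(1)| = 7; equality at z=1: yes.


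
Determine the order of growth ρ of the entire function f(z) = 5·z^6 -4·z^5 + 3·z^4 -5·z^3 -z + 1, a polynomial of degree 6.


|f(z)| ≤ Σ|c_k|·r^k = O(r^6) as r → ∞. Polynomial growth is O(e^{r^ε}) for every ε > 0 (since r^6/e^{r^ε} → 0), so ρ ≤ ε for all ε > 0, i.e. ρ = 0. Every nonconstant polynomial has order 0.
Therefore ρ = 0.

Order ρ = 0.


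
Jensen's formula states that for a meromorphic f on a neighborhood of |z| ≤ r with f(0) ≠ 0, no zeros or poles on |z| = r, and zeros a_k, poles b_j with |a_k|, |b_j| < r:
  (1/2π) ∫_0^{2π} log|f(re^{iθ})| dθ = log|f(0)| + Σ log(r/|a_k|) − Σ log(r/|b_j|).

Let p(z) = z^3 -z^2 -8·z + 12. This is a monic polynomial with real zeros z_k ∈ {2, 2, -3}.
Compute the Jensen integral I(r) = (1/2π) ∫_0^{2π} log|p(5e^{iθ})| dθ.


Zeros: -3, 2, 2; r = 5.
Inside |z| < r: -3, 2, 2. Outside (|z| ≥ r): ∅.
p(0) = 12, so log|p(0)| = log(12) = 2.4849.
Apply Jensen: I(r) = log|p(0)| + Σ_k log(r/|z_k|), summed over zeros inside |z| < r.
  log(r/|z_k|) for z_k = 2: log(5/2) = 0.9163
  log(r/|z_k|) for z_k = 2: log(5/2) = 0.9163
  log(r/|z_k|) for z_k = -3: log(5/3) = 0.5108
Sum over inside zeros: 2.3434.
I(r) = log|p(0)| + (inside sum) = 2.4849 + 2.3434 = 4.8283.
Closed form (all zeros inside, monic): I(r) = n·log(r) = 3·log(5) = 4.8283. ✓

I(r) ≈ 4.8283.


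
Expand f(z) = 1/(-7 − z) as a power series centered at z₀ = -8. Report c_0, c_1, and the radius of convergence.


Let w = z − z₀, so z = z₀ + w.
Then -7 − z = -7 − (z₀ + w) = (-7 − z₀) − w = 1 − w.
f(z) = 1/(1 − w) = (1/(1)) · 1/(1 − w/(1)) = Σ_{n≥0} w^n / (1)^(n+1).
So c_n = 1/(1)^(n+1):
  c_0 = 1/(1)^1 = 1.
  c_1 = 1/(1)^2 = 1.
The series is valid for |w/d| < 1, i.e. |z − z₀| < |d|.
Radius of convergence: R = |-7 − z₀| = |1| = 1 (distance from z₀ to the singularity z = -7).

c_0 = 1, c_1 = 1; R = 1.


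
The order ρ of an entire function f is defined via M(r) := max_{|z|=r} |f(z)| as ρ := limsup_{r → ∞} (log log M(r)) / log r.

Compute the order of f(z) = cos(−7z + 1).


cos(w) is a linear combination of e^{iw} and e^{−iw} (or e^w, e^{−w} in the hyperbolic case), so |cos(w)| ≤ e^{|w|}. With w = −7z + 1, |w| ≤ 7|z| + 1 = 7r + 1 on |z| = r, giving M(r) ≤ e^{7r + 1}, so ρ ≤ 1. On a suitable ray (z = it for sin/cos; z = t for sinh/cosh, t real → ∞), |cos(−7z + 1)| grows like e^{7|t|}/2, so ρ ≥ 1. Hence ρ = 1.
Therefore ρ = 1.

Order ρ = 1.


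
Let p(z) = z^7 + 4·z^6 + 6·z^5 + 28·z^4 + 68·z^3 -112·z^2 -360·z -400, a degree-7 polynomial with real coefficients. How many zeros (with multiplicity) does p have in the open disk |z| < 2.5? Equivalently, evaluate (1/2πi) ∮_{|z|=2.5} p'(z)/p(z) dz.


The zeros of p are: 2, (-3 + 1i), (-3 - 1i), (1 + 3i), (1 - 3i), (-1 + 1i), (-1 - 1i).
Their magnitudes are: 2, 3.162, 3.162, 3.162, 3.162, 1.414, 1.414.
Zeros with |z| < R = 2.5: 2, (-1 + 1i), (-1 - 1i).
Count = 3.
By the argument principle, (1/2πi) ∮_{|z|=R} p'(z)/p(z) dz equals exactly this count.

Number of zeros inside |z| < 2.5: 3.


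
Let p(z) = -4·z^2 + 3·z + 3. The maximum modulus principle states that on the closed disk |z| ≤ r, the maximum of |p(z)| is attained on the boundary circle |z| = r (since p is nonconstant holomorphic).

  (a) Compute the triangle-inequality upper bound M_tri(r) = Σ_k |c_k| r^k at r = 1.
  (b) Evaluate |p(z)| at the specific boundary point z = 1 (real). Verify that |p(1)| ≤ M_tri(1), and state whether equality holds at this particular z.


Coefficients: c_0 = 3, c_1 = 3, c_2 = -4. Radius r = 1.
Part (a). Triangle bound: M_tri(r) = Σ_k |c_k| r^k
  = |3|·1^0 + |3|·1^1 + |-4|·1^2
  = 3 + 3 + 4 = 10.
This bounds M(r) := max_{|z|=r} |p(z)| from above; equality holds iff all terms c_k z^k can be made to align in phase at a single z on |z|=r.
Part (b). At z = 1 (real, on the circle |z| = r):
  p(1) = (3)·1^0 + (3)·1^1 + (-4)·1^2 = 2.
  |p(1)| = 2.
Check: |p(1)| = 2 ≤ 10 = M_tri(1). ✓ Equality does not hold at z = 1 (the coefficients have mixed signs, so the terms do not all align in phase there).

M_tri(1) = 10; |p(1)| = 2; equality at z=1: no.


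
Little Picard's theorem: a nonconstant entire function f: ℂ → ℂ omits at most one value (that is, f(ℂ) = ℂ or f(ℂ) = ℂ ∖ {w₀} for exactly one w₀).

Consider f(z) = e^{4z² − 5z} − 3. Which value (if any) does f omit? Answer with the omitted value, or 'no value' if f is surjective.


Little Picard bounds the complement of f(ℂ) to at most one point.
The exponent g(z) = 4z² − 5z is a nonconstant polynomial, hence surjective onto ℂ. So e^{g(z)} takes every value in {e^w : w ∈ ℂ} = ℂ ∖ {0}. Adding -3 shifts the range to ℂ ∖ {-3}. f omits exactly -3.

Omitted value: -3.


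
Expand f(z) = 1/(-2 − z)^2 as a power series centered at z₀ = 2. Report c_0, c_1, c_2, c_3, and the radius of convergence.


Let w = z − z₀, so z = z₀ + w.
Then -2 − z = -2 − (z₀ + w) = (-2 − z₀) − w = -4 − w.
f(z) = 1/(-4 − w)^2 = (1/(-4)^2) · (1 − w/(-4))^{−2}.
By the binomial series (1−u)^{−2} = Σ_{n≥0} C(n+1, 1) u^n for |u|<1, with u = w/(-4):
  c_n = C(n+1, 1) / (-4)^(n+2).
  c_0 = 1/(-4)^2 = 1/16.
  c_1 = 2/(-4)^3 = -1/32.
  c_2 = 3/(-4)^4 = 3/256.
  c_3 = 4/(-4)^5 = -1/256.
The series is valid for |w/d| < 1, i.e. |z − z₀| < |d|.
Radius of convergence: R = |-2 − z₀| = |-4| = 4 (distance from z₀ to the singularity z = -2).

c_0 = 1/16, c_1 = -1/32, c_2 = 3/256, c_3 = -1/256; R = 4.


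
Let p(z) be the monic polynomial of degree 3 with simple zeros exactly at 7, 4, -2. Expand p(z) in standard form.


The polynomial is p(z) = ∏_{α ∈ S} (z − α), where S = {7, 4, -2}.
Expanding the product yields: p(z) = z^3 -9·z^2 + 6·z + 56.
The resulting polynomial has degree 3 and real coefficients as required.

p(z) = z^3 -9·z^2 + 6·z + 56.


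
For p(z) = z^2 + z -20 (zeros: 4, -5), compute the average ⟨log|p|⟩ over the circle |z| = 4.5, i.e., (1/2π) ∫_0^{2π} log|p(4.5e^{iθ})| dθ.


Zeros: -5, 4; r = 4.5.
Inside |z| < r: 4. Outside (|z| ≥ r): -5.
p(0) = -20, so log|p(0)| = log(20) = 2.9957.
Apply Jensen: I(r) = log|p(0)| + Σ_k log(r/|z_k|), summed over zeros inside |z| < r.
  log(r/|z_k|) for z_k = 4: log(4.5/4) = 0.1178
  Outside zeros (-5) contribute nothing to the Jensen sum.
Sum over inside zeros: 0.1178.
I(r) = log|p(0)| + (inside sum) = 2.9957 + 0.1178 = 3.1135.
Note: since some zeros are outside |z| ≤ r, the simplified n·log(r) form does NOT apply — only the inside zeros contribute.

I(r) ≈ 3.1135.


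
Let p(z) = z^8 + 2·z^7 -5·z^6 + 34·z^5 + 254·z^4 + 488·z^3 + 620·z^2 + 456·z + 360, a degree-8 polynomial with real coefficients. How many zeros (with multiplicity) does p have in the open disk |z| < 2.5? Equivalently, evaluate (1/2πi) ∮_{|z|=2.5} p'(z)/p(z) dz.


The zeros of p are: (3 + 3i), (3 - 3i), (-1 + 1i), (-1 - 1i), (-3 + 1i), (-3 - 1i), (0 + 1i), (0 - 1i).
Their magnitudes are: 4.243, 4.243, 1.414, 1.414, 3.162, 3.162, 1, 1.
Zeros with |z| < R = 2.5: (-1 + 1i), (-1 - 1i), (0 + 1i), (0 - 1i).
Count = 4.
By the argument principle, (1/2πi) ∮_{|z|=R} p'(z)/p(z) dz equals exactly this count.

Number of zeros inside |z| < 2.5: 4.


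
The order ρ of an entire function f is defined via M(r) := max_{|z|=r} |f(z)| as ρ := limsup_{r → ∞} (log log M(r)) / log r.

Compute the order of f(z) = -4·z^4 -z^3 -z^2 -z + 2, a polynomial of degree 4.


|f(z)| ≤ Σ|c_k|·r^k = O(r^4) as r → ∞. Polynomial growth is O(e^{r^ε}) for every ε > 0 (since r^4/e^{r^ε} → 0), so ρ ≤ ε for all ε > 0, i.e. ρ = 0. Every nonconstant polynomial has order 0.
Therefore ρ = 0.

Order ρ = 0.
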